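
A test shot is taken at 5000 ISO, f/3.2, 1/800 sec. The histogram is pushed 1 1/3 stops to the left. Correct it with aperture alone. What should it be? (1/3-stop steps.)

f/2

Underexposed by 1 1/3 stops → need 1 1/3 stops brighter.
Aperture: f/3.2 → f/2.8 → f/2.5 → f/2.2 → f/2.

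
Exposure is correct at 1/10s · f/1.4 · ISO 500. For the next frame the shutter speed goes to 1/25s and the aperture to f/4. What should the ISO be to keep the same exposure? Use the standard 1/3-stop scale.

Shutter speed: 1/10 → 1/13 → 1/15 → 1/20 → 1/25 — 1 1/3 stops faster (darker).
Aperture: f/1.4 → f/1.6 → f/1.8 → f/2 → f/2.2 → f/2.5 → f/2.8 → f/3.2 → f/3.5 → f/4 — 3 stops smaller aperture (darker).
Net change so far: 4 1/3 stops darker. Offset with the ISO: 500 → 640 → 800 → 1000 → 1250 → 1600 → 2000 → 2500 → 3200 → 4000 → 5000 → 6400 → 8000 → 10000.

ISO 10000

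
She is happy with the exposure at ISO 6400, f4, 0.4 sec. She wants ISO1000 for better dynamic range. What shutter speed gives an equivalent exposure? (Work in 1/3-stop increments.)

2.5 s

ISO: 6400 → 5000 → 4000 → 3200 → 2500 → 2000 → 1600 → 1250 → 1000 — 2 2/3 stops lower (darker).
Need 2 2/3 stops brighter from the shutter speed: 0.4 → 0.5 → 0.6 → 0.8 → 1 → 1.3 → 1.6 → 2 → 2.5.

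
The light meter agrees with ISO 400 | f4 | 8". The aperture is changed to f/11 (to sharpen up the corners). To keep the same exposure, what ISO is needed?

Aperture: f/4 → f/5.6 → f/8 → f/11 — 3 stops narrower (darker).
Need 3 stops brighter from the ISO: 400 → 800 → 1600 → 3200.

ISO 3200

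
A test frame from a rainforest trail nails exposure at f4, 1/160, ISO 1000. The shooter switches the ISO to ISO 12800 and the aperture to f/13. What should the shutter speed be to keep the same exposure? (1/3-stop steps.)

1/200s

ISO: 1000 → 1250 → 1600 → 2000 → 2500 → 3200 → 4000 → 5000 → 6400 → 8000 → 10000 → 12800 — 3 2/3 stops higher (brighter).
Aperture: f/4 → f/4.5 → f/5 → f/5.6 → f/6.3 → f/7.1 → f/8 → f/9 → f/10 → f/11 → f/13 — 3 1/3 stops stopped down (darker).
Net change so far: 1/3 stop brighter. Offset with the shutter speed: 1/160 → 1/200.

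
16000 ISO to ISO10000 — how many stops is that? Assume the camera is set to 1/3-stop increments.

16000 → 12800 → 10000 — count the steps: 2 third-stops = 2/3 stop.

2/3 stop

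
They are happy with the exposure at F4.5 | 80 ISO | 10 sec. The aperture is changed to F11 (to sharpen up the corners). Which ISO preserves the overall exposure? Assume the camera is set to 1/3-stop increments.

ISO 500

Aperture: f/4.5 → f/5 → f/5.6 → f/6.3 → f/7.1 → f/8 → f/9 → f/10 → f/11 — 2 2/3 stops smaller aperture (darker).
Need 2 2/3 stops brighter from the ISO: 80 → 100 → 125 → 160 → 200 → 250 → 320 → 400 → 500.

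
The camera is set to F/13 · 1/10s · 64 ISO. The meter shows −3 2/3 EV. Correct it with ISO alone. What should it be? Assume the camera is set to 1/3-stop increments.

ISO 800

Underexposed by 3 2/3 stops → need 3 2/3 stops brighter.
ISO: 64 → 80 → 100 → 125 → 160 → 200 → 250 → 320 → 400 → 500 → 640 → 800.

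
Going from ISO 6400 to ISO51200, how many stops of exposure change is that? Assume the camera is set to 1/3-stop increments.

3 stops

6400 → 8000 → 10000 → 12800 → 16000 → 20000 → 25600 → 32000 → 40000 → 51200 — count the steps: 9 third-stops = 3 stops.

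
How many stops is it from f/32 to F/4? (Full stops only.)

6 stops

f/32 → f/22 → f/16 → f/11 → f/8 → f/5.6 → f/4 — count the steps: 6 stops.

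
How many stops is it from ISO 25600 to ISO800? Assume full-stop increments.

5 stops

25600 → 12800 → 6400 → 3200 → 1600 → 800 — count the steps: 5 stops.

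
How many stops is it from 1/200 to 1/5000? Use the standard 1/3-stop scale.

1/200 → 1/250 → 1/320 → 1/400 → 1/500 → 1/640 → 1/800 → 1/1000 → 1/1250 → 1/1600 → 1/2000 → 1/2500 → 1/3200 → 1/4000 → 1/5000 — count the steps: 14 third-stops = 4 2/3 stops.

4 2/3 stops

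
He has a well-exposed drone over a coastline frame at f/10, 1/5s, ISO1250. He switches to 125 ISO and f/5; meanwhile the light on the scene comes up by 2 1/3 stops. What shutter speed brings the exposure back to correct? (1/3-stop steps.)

1/10s

Scene light: 2 1/3 stops brighter.
ISO: 1250 → 1000 → 800 → 640 → 500 → 400 → 320 → 250 → 200 → 160 → 125 — 3 1/3 stops lower (darker).
Aperture: f/10 → f/9 → f/8 → f/7.1 → f/6.3 → f/5.6 → f/5 — 2 stops larger aperture (brighter).
Net so far: 1 stop brighter. Shutter speed: 1/5 → 1/6 → 1/8 → 1/10.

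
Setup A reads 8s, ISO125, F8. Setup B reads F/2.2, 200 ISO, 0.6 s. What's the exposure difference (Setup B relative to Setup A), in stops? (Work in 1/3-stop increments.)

2/3 stop brighter

Aperture: f/8 → f/7.1 → f/6.3 → f/5.6 → f/5 → f/4.5 → f/4 → f/3.5 → f/3.2 → f/2.8 → f/2.5 → f/2.2 — 3 2/3 stops opened up (brighter).
Shutter speed: 8 → 6 → 5 → 4 → 3.2 → 2.5 → 2 → 1.6 → 1.3 → 1 → 0.8 → 0.6 — 3 2/3 stops shorter (darker).
ISO: 125 → 160 → 200 — 2/3 stop higher (brighter).
Net: +3 2/3 −3 2/3 +2/3 = +2/3 stops.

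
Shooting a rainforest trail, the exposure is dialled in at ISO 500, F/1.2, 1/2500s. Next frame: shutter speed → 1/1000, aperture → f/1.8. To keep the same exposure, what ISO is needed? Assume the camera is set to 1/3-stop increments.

ISO 400

Shutter speed: 1/2500 → 1/2000 → 1/1600 → 1/1250 → 1/1000 — 1 1/3 stops longer (brighter).
Aperture: f/1.2 → f/1.4 → f/1.6 → f/1.8 — 1 stop smaller aperture (darker).
Net change so far: 1/3 stop brighter. Offset with the ISO: 500 → 400.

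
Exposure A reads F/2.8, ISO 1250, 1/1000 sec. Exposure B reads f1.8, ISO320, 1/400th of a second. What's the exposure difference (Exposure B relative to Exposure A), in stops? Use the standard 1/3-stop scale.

2/3 stop brighter

Aperture: f/2.8 → f/2.5 → f/2.2 → f/2 → f/1.8 — 1 1/3 stops opened up (brighter).
Shutter speed: 1/1000 → 1/800 → 1/640 → 1/500 → 1/400 — 1 1/3 stops longer (brighter).
ISO: 1250 → 1000 → 800 → 640 → 500 → 400 → 320 — 2 stops lower (darker).
Net: +1 1/3 +1 1/3 −2 = +2/3 stops.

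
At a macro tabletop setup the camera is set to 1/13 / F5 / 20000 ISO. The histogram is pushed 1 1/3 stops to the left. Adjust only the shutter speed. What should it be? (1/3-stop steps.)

Underexposed by 1 1/3 stops → need 1 1/3 stops brighter.
Shutter speed: 1/13 → 1/10 → 1/8 → 1/6 → 1/5.

1/5s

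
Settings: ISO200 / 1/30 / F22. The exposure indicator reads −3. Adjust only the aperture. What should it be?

f/8

Underexposed by 3 stops → need 3 stops brighter.
Aperture: f/22 → f/16 → f/11 → f/8.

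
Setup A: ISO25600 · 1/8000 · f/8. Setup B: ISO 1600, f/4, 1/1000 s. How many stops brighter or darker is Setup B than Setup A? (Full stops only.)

1 stop brighter

Aperture: f/8 → f/5.6 → f/4 — 2 stops wider (brighter).
Shutter speed: 1/8000 → 1/4000 → 1/2000 → 1/1000 — 3 stops slower (brighter).
ISO: 25600 → 12800 → 6400 → 3200 → 1600 — 4 stops dropped (darker).
Net: +2 +3 −4 = +1 stop.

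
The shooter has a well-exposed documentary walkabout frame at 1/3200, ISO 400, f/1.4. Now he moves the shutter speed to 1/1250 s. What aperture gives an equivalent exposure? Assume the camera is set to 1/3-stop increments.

Shutter speed: 1/3200 → 1/2500 → 1/2000 → 1/1600 → 1/1250 — 1 1/3 stops longer (brighter).
Need 1 1/3 stops darker from the aperture: f/1.4 → f/1.6 → f/1.8 → f/2 → f/2.2.

f/2.2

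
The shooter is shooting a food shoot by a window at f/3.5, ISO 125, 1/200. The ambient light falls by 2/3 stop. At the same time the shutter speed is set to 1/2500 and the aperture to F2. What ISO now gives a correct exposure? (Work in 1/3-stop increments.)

ISO 800

Scene light: 2/3 stop darker.
Shutter speed: 1/200 → 1/250 → 1/320 → 1/400 → 1/500 → 1/640 → 1/800 → 1/1000 → 1/1250 → 1/1600 → 1/2000 → 1/2500 — 3 2/3 stops faster (darker).
Aperture: f/3.5 → f/3.2 → f/2.8 → f/2.5 → f/2.2 → f/2 — 1 2/3 stops wider (brighter).
Net so far: 2 2/3 stops darker. ISO: 125 → 160 → 200 → 250 → 320 → 400 → 500 → 640 → 800.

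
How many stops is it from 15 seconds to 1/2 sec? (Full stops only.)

15 → 8 → 4 → 2 → 1 → 1/2 — count the steps: 5 stops.

5 stops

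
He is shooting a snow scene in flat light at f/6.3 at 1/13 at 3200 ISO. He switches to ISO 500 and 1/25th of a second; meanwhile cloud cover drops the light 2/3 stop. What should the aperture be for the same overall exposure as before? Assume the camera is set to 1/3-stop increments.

f/1.4

Scene light: 2/3 stop darker.
ISO: 3200 → 2500 → 2000 → 1600 → 1250 → 1000 → 800 → 640 → 500 — 2 2/3 stops dropped (darker).
Shutter speed: 1/13 → 1/15 → 1/20 → 1/25 — 1 stop shorter (darker).
Net so far: 4 1/3 stops darker. Aperture: f/6.3 → f/5.6 → f/5 → f/4.5 → f/4 → f/3.5 → f/3.2 → f/2.8 → f/2.5 → f/2.2 → f/2 → f/1.8 → f/1.6 → f/1.4.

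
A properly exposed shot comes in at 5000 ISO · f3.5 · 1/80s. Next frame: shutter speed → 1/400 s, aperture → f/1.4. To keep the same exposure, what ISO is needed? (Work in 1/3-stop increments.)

ISO 4000

Shutter speed: 1/80 → 1/100 → 1/125 → 1/160 → 1/200 → 1/250 → 1/320 → 1/400 — 2 1/3 stops faster (darker).
Aperture: f/3.5 → f/3.2 → f/2.8 → f/2.5 → f/2.2 → f/2 → f/1.8 → f/1.6 → f/1.4 — 2 2/3 stops wider (brighter).
Net change so far: 1/3 stop brighter. Offset with the ISO: 5000 → 4000.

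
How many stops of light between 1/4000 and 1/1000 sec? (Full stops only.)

1/4000 → 1/2000 → 1/1000 — count the steps: 2 stops.

2 stops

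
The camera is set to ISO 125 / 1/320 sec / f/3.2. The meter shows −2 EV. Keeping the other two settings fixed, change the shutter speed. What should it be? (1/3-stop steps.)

1/80s

Underexposed by 2 stops → need 2 stops brighter.
Shutter speed: 1/320 → 1/250 → 1/200 → 1/160 → 1/125 → 1/100 → 1/80.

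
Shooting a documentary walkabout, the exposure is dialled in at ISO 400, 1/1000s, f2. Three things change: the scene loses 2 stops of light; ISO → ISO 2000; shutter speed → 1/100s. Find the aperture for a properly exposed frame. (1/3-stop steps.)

f/7.1

Scene light: 2 stops darker.
ISO: 400 → 500 → 640 → 800 → 1000 → 1250 → 1600 → 2000 — 2 1/3 stops higher (brighter).
Shutter speed: 1/1000 → 1/800 → 1/640 → 1/500 → 1/400 → 1/320 → 1/250 → 1/200 → 1/160 → 1/125 → 1/100 — 3 1/3 stops longer (brighter).
Net so far: 3 2/3 stops brighter. Aperture: f/2 → f/2.2 → f/2.5 → f/2.8 → f/3.2 → f/3.5 → f/4 → f/4.5 → f/5 → f/5.6 → f/6.3 → f/7.1.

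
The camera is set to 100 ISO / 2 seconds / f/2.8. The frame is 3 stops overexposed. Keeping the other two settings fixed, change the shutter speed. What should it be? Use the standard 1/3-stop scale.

Overexposed by 3 stops → need 3 stops darker.
Shutter speed: 2 → 1.6 → 1.3 → 1 → 0.8 → 0.6 → 0.5 → 0.4 → 0.3 → 1/4.

1/4s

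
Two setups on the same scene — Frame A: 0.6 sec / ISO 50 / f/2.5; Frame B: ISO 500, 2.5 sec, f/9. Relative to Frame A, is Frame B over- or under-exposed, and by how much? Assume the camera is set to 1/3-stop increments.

1 2/3 stops brighter

Aperture: f/2.5 → f/2.8 → f/3.2 → f/3.5 → f/4 → f/4.5 → f/5 → f/5.6 → f/6.3 → f/7.1 → f/8 → f/9 — 3 2/3 stops smaller aperture (darker).
Shutter speed: 0.6 → 0.8 → 1 → 1.3 → 1.6 → 2 → 2.5 — 2 stops longer (brighter).
ISO: 50 → 64 → 80 → 100 → 125 → 160 → 200 → 250 → 320 → 400 → 500 — 3 1/3 stops higher (brighter).
Net: −3 2/3 +2 +3 1/3 = +1 2/3 stops.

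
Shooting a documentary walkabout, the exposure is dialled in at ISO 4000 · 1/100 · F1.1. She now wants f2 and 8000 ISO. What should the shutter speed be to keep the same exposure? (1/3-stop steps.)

Aperture: f/1.1 → f/1.2 → f/1.4 → f/1.6 → f/1.8 → f/2 — 1 2/3 stops narrower (darker).
ISO: 4000 → 5000 → 6400 → 8000 — 1 stop higher (brighter).
Net change so far: 2/3 stop darker. Offset with the shutter speed: 1/100 → 1/80 → 1/60.

1/60s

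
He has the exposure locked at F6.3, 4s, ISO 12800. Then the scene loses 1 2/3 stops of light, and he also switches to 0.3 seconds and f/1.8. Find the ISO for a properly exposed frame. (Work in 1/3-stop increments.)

ISO 40000

Scene light: 1 2/3 stops darker.
Shutter speed: 4 → 3.2 → 2.5 → 2 → 1.6 → 1.3 → 1 → 0.8 → 0.6 → 0.5 → 0.4 → 0.3 — 3 2/3 stops faster (darker).
Aperture: f/6.3 → f/5.6 → f/5 → f/4.5 → f/4 → f/3.5 → f/3.2 → f/2.8 → f/2.5 → f/2.2 → f/2 → f/1.8 — 3 2/3 stops wider (brighter).
Net so far: 1 2/3 stops darker. ISO: 12800 → 16000 → 20000 → 25600 → 32000 → 40000.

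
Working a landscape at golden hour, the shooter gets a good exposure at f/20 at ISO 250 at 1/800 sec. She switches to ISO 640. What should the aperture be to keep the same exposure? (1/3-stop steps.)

f/32

ISO: 250 → 320 → 400 → 500 → 640 — 1 1/3 stops raised (brighter).
Need 1 1/3 stops darker from the aperture: f/20 → f/22 → f/25 → f/29 → f/32.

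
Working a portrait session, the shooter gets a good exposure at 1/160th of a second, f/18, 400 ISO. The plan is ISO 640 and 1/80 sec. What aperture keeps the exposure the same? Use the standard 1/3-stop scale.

ISO: 400 → 500 → 640 — 2/3 stop higher (brighter).
Shutter speed: 1/160 → 1/125 → 1/100 → 1/80 — 1 stop longer (brighter).
Net change so far: 1 2/3 stops brighter. Offset with the aperture: f/18 → f/20 → f/22 → f/25 → f/29 → f/32.

f/32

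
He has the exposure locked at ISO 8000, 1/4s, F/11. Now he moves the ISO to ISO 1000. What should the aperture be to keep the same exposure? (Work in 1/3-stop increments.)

f/4

ISO: 8000 → 6400 → 5000 → 4000 → 3200 → 2500 → 2000 → 1600 → 1250 → 1000 — 3 stops lower (darker).
Need 3 stops brighter from the aperture: f/11 → f/10 → f/9 → f/8 → f/7.1 → f/6.3 → f/5.6 → f/5 → f/4.5 → f/4.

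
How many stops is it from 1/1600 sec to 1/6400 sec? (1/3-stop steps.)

1/1600 → 1/2000 → 1/2500 → 1/3200 → 1/4000 → 1/5000 → 1/6400 — count the steps: 6 third-stops = 2 stops.

2 stops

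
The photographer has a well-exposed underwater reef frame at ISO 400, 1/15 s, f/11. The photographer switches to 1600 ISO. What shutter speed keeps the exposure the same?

1/60s

ISO: 400 → 800 → 1600 — 2 stops raised (brighter).
Need 2 stops darker from the shutter speed: 1/15 → 1/30 → 1/60.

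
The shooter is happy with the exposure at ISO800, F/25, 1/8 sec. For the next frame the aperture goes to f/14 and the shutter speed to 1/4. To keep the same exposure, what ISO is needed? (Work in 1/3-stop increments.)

ISO 125

Aperture: f/25 → f/22 → f/20 → f/18 → f/16 → f/14 — 1 2/3 stops larger aperture (brighter).
Shutter speed: 1/8 → 1/6 → 1/5 → 1/4 — 1 stop longer (brighter).
Net change so far: 2 2/3 stops brighter. Offset with the ISO: 800 → 640 → 500 → 400 → 320 → 250 → 200 → 160 → 125.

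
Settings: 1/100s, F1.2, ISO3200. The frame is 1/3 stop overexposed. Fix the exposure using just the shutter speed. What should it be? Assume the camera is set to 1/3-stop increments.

Overexposed by 1/3 stop → need 1/3 stop darker.
Shutter speed: 1/100 → 1/125.

1/125s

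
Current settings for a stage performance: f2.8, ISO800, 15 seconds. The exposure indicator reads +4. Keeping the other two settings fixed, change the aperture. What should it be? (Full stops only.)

f/11

Overexposed by 4 stops → need 4 stops darker.
Aperture: f/2.8 → f/4 → f/5.6 → f/8 → f/11.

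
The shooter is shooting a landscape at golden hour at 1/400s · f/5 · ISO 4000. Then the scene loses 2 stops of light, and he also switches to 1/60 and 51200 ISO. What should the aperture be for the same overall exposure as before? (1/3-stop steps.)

Scene light: 2 stops darker.
Shutter speed: 1/400 → 1/320 → 1/250 → 1/200 → 1/160 → 1/125 → 1/100 → 1/80 → 1/60 — 2 2/3 stops longer (brighter).
ISO: 4000 → 5000 → 6400 → 8000 → 10000 → 12800 → 16000 → 20000 → 25600 → 32000 → 40000 → 51200 — 3 2/3 stops raised (brighter).
Net so far: 4 1/3 stops brighter. Aperture: f/5 → f/5.6 → f/6.3 → f/7.1 → f/8 → f/9 → f/10 → f/11 → f/13 → f/14 → f/16 → f/18 → f/20 → f/22.

f/22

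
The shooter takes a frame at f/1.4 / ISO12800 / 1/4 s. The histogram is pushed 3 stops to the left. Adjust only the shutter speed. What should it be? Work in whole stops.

2 s

Underexposed by 3 stops → need 3 stops brighter.
Shutter speed: 1/4 → 1/2 → 1 → 2.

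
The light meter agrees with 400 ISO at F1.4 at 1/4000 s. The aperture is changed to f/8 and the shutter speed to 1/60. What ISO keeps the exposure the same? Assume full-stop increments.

Aperture: f/1.4 → f/2 → f/2.8 → f/4 → f/5.6 → f/8 — 5 stops stopped down (darker).
Shutter speed: 1/4000 → 1/2000 → 1/1000 → 1/500 → 1/250 → 1/125 → 1/60 — 6 stops longer (brighter).
Net change so far: 1 stop brighter. Offset with the ISO: 400 → 200.

ISO 200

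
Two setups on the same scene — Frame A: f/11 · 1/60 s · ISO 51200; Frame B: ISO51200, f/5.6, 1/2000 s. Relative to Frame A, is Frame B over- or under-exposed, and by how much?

3 stops darker

Aperture: f/11 → f/8 → f/5.6 — 2 stops wider (brighter).
Shutter speed: 1/60 → 1/125 → 1/250 → 1/500 → 1/1000 → 1/2000 — 5 stops faster (darker).
ISO: unchanged.
Net: +2 −5 = −3 stops.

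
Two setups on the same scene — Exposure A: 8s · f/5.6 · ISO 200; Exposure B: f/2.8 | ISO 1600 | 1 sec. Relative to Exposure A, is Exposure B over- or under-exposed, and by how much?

2 stops brighter

Aperture: f/5.6 → f/4 → f/2.8 — 2 stops opened up (brighter).
Shutter speed: 8 → 4 → 2 → 1 — 3 stops faster (darker).
ISO: 200 → 400 → 800 → 1600 — 3 stops raised (brighter).
Net: +2 −3 +3 = +2 stops.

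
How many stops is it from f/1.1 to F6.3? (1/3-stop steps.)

5 stops

f/1.1 → f/1.2 → f/1.4 → f/1.6 → f/1.8 → f/2 → f/2.2 → f/2.5 → f/2.8 → f/3.2 → f/3.5 → f/4 → f/4.5 → f/5 → f/5.6 → f/6.3 — count the steps: 15 third-stops = 5 stops.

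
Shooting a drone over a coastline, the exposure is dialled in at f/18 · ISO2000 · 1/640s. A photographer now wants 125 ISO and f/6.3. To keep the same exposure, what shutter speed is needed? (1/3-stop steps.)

1/320s

ISO: 2000 → 1600 → 1250 → 1000 → 800 → 640 → 500 → 400 → 320 → 250 → 200 → 160 → 125 — 4 stops dropped (darker).
Aperture: f/18 → f/16 → f/14 → f/13 → f/11 → f/10 → f/9 → f/8 → f/7.1 → f/6.3 — 3 stops opened up (brighter).
Net change so far: 1 stop darker. Offset with the shutter speed: 1/640 → 1/500 → 1/400 → 1/320.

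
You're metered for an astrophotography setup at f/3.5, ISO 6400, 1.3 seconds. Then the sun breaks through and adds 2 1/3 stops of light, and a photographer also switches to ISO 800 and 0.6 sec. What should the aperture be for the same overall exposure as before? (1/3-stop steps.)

f/2

Scene light: 2 1/3 stops brighter.
ISO: 6400 → 5000 → 4000 → 3200 → 2500 → 2000 → 1600 → 1250 → 1000 → 800 — 3 stops dropped (darker).
Shutter speed: 1.3 → 1 → 0.8 → 0.6 — 1 stop shorter (darker).
Net so far: 1 2/3 stops darker. Aperture: f/3.5 → f/3.2 → f/2.8 → f/2.5 → f/2.2 → f/2.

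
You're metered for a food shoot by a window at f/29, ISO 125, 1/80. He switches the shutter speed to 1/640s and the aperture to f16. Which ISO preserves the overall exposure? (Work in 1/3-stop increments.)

ISO 320

Shutter speed: 1/80 → 1/100 → 1/125 → 1/160 → 1/200 → 1/250 → 1/320 → 1/400 → 1/500 → 1/640 — 3 stops faster (darker).
Aperture: f/29 → f/25 → f/22 → f/20 → f/18 → f/16 — 1 2/3 stops wider (brighter).
Net change so far: 1 1/3 stops darker. Offset with the ISO: 125 → 160 → 200 → 250 → 320.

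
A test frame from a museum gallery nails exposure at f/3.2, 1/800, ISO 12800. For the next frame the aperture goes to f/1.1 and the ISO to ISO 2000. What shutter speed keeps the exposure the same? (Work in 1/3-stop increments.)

1/1000s

Aperture: f/3.2 → f/2.8 → f/2.5 → f/2.2 → f/2 → f/1.8 → f/1.6 → f/1.4 → f/1.2 → f/1.1 — 3 stops opened up (brighter).
ISO: 12800 → 10000 → 8000 → 6400 → 5000 → 4000 → 3200 → 2500 → 2000 — 2 2/3 stops dropped (darker).
Net change so far: 1/3 stop brighter. Offset with the shutter speed: 1/800 → 1/1000.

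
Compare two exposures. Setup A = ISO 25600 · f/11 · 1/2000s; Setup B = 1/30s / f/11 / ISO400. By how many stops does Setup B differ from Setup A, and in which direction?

Aperture: unchanged.
Shutter speed: 1/2000 → 1/1000 → 1/500 → 1/250 → 1/125 → 1/60 → 1/30 — 6 stops longer (brighter).
ISO: 25600 → 12800 → 6400 → 3200 → 1600 → 800 → 400 — 6 stops lower (darker).
Net: +6 −6 = 0 stops.

same exposure (0 stops)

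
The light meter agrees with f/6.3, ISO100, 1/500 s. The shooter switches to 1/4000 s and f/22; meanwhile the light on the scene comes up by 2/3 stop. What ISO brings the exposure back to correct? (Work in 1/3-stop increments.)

ISO 6400

Scene light: 2/3 stop brighter.
Shutter speed: 1/500 → 1/640 → 1/800 → 1/1000 → 1/1250 → 1/1600 → 1/2000 → 1/2500 → 1/3200 → 1/4000 — 3 stops shorter (darker).
Aperture: f/6.3 → f/7.1 → f/8 → f/9 → f/10 → f/11 → f/13 → f/14 → f/16 → f/18 → f/20 → f/22 — 3 2/3 stops narrower (darker).
Net so far: 6 stops darker. ISO: 100 → 125 → 160 → 200 → 250 → 320 → 400 → 500 → 640 → 800 → 1000 → 1250 → 1600 → 2000 → 2500 → 3200 → 4000 → 5000 → 6400.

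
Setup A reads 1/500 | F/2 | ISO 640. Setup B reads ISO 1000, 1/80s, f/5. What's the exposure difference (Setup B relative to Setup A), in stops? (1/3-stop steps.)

2/3 stop brighter

Aperture: f/2 → f/2.2 → f/2.5 → f/2.8 → f/3.2 → f/3.5 → f/4 → f/4.5 → f/5 — 2 2/3 stops stopped down (darker).
Shutter speed: 1/500 → 1/400 → 1/320 → 1/250 → 1/200 → 1/160 → 1/125 → 1/100 → 1/80 — 2 2/3 stops longer (brighter).
ISO: 640 → 800 → 1000 — 2/3 stop higher (brighter).
Net: −2 2/3 +2 2/3 +2/3 = +2/3 stops.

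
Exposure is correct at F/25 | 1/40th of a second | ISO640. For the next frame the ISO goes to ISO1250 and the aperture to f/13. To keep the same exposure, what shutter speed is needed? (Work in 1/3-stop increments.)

ISO: 640 → 800 → 1000 → 1250 — 1 stop raised (brighter).
Aperture: f/25 → f/22 → f/20 → f/18 → f/16 → f/14 → f/13 — 2 stops wider (brighter).
Net change so far: 3 stops brighter. Offset with the shutter speed: 1/40 → 1/50 → 1/60 → 1/80 → 1/100 → 1/125 → 1/160 → 1/200 → 1/250 → 1/320.

1/320s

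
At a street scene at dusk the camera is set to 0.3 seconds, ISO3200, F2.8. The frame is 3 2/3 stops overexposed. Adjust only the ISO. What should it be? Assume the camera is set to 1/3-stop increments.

ISO 250

Overexposed by 3 2/3 stops → need 3 2/3 stops darker.
ISO: 3200 → 2500 → 2000 → 1600 → 1250 → 1000 → 800 → 640 → 500 → 400 → 320 → 250.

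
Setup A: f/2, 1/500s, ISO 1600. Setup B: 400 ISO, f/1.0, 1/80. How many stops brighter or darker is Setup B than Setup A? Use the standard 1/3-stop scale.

Aperture: f/2 → f/1.8 → f/1.6 → f/1.4 → f/1.2 → f/1.1 → f/1.0 — 2 stops opened up (brighter).
Shutter speed: 1/500 → 1/400 → 1/320 → 1/250 → 1/200 → 1/160 → 1/125 → 1/100 → 1/80 — 2 2/3 stops longer (brighter).
ISO: 1600 → 1250 → 1000 → 800 → 640 → 500 → 400 — 2 stops dropped (darker).
Net: +2 +2 2/3 −2 = +2 2/3 stops.

2 2/3 stops brighter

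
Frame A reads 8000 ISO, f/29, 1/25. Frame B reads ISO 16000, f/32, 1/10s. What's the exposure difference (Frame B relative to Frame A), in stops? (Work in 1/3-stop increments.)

2 stops brighter

Aperture: f/29 → f/32 — 1/3 stop narrower (darker).
Shutter speed: 1/25 → 1/20 → 1/15 → 1/13 → 1/10 — 1 1/3 stops slower (brighter).
ISO: 8000 → 10000 → 12800 → 16000 — 1 stop raised (brighter).
Net: −1/3 +1 1/3 +1 = +2 stops.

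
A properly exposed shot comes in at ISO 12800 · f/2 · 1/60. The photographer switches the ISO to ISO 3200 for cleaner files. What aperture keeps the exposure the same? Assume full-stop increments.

f/1.0

ISO: 12800 → 6400 → 3200 — 2 stops dropped (darker).
Need 2 stops brighter from the aperture: f/2 → f/1.4 → f/1.0.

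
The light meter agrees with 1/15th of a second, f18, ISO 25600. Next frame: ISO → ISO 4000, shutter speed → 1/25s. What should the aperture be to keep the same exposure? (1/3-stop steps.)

f/5.6

ISO: 25600 → 20000 → 16000 → 12800 → 10000 → 8000 → 6400 → 5000 → 4000 — 2 2/3 stops lower (darker).
Shutter speed: 1/15 → 1/20 → 1/25 — 2/3 stop shorter (darker).
Net change so far: 3 1/3 stops darker. Offset with the aperture: f/18 → f/16 → f/14 → f/13 → f/11 → f/10 → f/9 → f/8 → f/7.1 → f/6.3 → f/5.6.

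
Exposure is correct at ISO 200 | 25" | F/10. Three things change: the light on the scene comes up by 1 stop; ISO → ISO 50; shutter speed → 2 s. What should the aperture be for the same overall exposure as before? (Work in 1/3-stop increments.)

Scene light: 1 stop brighter.
ISO: 200 → 160 → 125 → 100 → 80 → 64 → 50 — 2 stops dropped (darker).
Shutter speed: 25 → 20 → 15 → 13 → 10 → 8 → 6 → 5 → 4 → 3.2 → 2.5 → 2 — 3 2/3 stops faster (darker).
Net so far: 4 2/3 stops darker. Aperture: f/10 → f/9 → f/8 → f/7.1 → f/6.3 → f/5.6 → f/5 → f/4.5 → f/4 → f/3.5 → f/3.2 → f/2.8 → f/2.5 → f/2.2 → f/2.

f/2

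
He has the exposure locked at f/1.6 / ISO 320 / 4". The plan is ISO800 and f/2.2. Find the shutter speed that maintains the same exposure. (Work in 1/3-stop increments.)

ISO: 320 → 400 → 500 → 640 → 800 — 1 1/3 stops higher (brighter).
Aperture: f/1.6 → f/1.8 → f/2 → f/2.2 — 1 stop narrower (darker).
Net change so far: 1/3 stop brighter. Offset with the shutter speed: 4 → 3.2.

3.2 s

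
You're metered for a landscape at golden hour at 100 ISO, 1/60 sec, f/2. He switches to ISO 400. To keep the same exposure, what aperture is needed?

ISO: 100 → 200 → 400 — 2 stops raised (brighter).
Need 2 stops darker from the aperture: f/2 → f/2.8 → f/4.

f/4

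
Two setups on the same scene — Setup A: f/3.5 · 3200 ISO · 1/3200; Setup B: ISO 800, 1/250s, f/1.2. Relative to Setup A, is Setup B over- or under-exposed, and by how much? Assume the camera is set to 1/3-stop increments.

Aperture: f/3.5 → f/3.2 → f/2.8 → f/2.5 → f/2.2 → f/2 → f/1.8 → f/1.6 → f/1.4 → f/1.2 — 3 stops wider (brighter).
Shutter speed: 1/3200 → 1/2500 → 1/2000 → 1/1600 → 1/1250 → 1/1000 → 1/800 → 1/640 → 1/500 → 1/400 → 1/320 → 1/250 — 3 2/3 stops longer (brighter).
ISO: 3200 → 2500 → 2000 → 1600 → 1250 → 1000 → 800 — 2 stops dropped (darker).
Net: +3 +3 2/3 −2 = +4 2/3 stops.

4 2/3 stops brighter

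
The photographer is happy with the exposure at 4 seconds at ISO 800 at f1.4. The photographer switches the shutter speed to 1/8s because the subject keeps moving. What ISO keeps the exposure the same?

ISO 25600

Shutter speed: 4 → 2 → 1 → 1/2 → 1/4 → 1/8 — 5 stops shorter (darker).
Need 5 stops brighter from the ISO: 800 → 1600 → 3200 → 6400 → 12800 → 25600.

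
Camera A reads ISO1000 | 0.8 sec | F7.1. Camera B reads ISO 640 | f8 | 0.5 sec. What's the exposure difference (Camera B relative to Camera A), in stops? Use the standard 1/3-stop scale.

1 2/3 stops darker

Aperture: f/7.1 → f/8 — 1/3 stop narrower (darker).
Shutter speed: 0.8 → 0.6 → 0.5 — 2/3 stop shorter (darker).
ISO: 1000 → 800 → 640 — 2/3 stop lower (darker).
Net: −1/3 −2/3 −2/3 = −1 2/3 stops.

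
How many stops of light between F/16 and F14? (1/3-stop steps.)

1/3 stop

f/16 → f/14 — count the steps: 1 third-stops = 1/3 stop.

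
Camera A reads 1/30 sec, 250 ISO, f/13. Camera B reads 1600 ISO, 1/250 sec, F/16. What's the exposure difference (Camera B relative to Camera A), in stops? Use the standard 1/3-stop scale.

1 stop darker

Aperture: f/13 → f/14 → f/16 — 2/3 stop stopped down (darker).
Shutter speed: 1/30 → 1/40 → 1/50 → 1/60 → 1/80 → 1/100 → 1/125 → 1/160 → 1/200 → 1/250 — 3 stops faster (darker).
ISO: 250 → 320 → 400 → 500 → 640 → 800 → 1000 → 1250 → 1600 — 2 2/3 stops higher (brighter).
Net: −2/3 −3 +2 2/3 = −1 stop.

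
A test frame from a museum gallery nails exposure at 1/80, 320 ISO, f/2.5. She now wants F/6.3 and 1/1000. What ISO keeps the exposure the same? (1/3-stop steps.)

Aperture: f/2.5 → f/2.8 → f/3.2 → f/3.5 → f/4 → f/4.5 → f/5 → f/5.6 → f/6.3 — 2 2/3 stops smaller aperture (darker).
Shutter speed: 1/80 → 1/100 → 1/125 → 1/160 → 1/200 → 1/250 → 1/320 → 1/400 → 1/500 → 1/640 → 1/800 → 1/1000 — 3 2/3 stops shorter (darker).
Net change so far: 6 1/3 stops darker. Offset with the ISO: 320 → 400 → 500 → 640 → 800 → 1000 → 1250 → 1600 → 2000 → 2500 → 3200 → 4000 → 5000 → 6400 → 8000 → 10000 → 12800 → 16000 → 20000 → 25600.

ISO 25600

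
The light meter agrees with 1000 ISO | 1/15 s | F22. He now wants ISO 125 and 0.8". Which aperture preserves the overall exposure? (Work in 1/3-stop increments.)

ISO: 1000 → 800 → 640 → 500 → 400 → 320 → 250 → 200 → 160 → 125 — 3 stops dropped (darker).
Shutter speed: 1/15 → 1/13 → 1/10 → 1/8 → 1/6 → 1/5 → 1/4 → 0.3 → 0.4 → 0.5 → 0.6 → 0.8 — 3 2/3 stops slower (brighter).
Net change so far: 2/3 stop brighter. Offset with the aperture: f/22 → f/25 → f/29.

f/29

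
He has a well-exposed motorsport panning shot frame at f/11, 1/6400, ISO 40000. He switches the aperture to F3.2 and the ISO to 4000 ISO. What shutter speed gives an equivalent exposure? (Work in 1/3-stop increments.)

1/8000s

Aperture: f/11 → f/10 → f/9 → f/8 → f/7.1 → f/6.3 → f/5.6 → f/5 → f/4.5 → f/4 → f/3.5 → f/3.2 — 3 2/3 stops wider (brighter).
ISO: 40000 → 32000 → 25600 → 20000 → 16000 → 12800 → 10000 → 8000 → 6400 → 5000 → 4000 — 3 1/3 stops dropped (darker).
Net change so far: 1/3 stop brighter. Offset with the shutter speed: 1/6400 → 1/8000.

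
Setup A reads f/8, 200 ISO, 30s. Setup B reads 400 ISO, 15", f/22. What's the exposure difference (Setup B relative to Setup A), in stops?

3 stops darker

Aperture: f/8 → f/11 → f/16 → f/22 — 3 stops smaller aperture (darker).
Shutter speed: 30 → 15 — 1 stop faster (darker).
ISO: 200 → 400 — 1 stop higher (brighter).
Net: −3 −1 +1 = −3 stops.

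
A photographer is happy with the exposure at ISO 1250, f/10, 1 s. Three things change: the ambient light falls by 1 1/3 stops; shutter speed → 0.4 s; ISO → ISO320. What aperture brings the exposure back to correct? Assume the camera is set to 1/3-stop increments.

f/2

Scene light: 1 1/3 stops darker.
Shutter speed: 1 → 0.8 → 0.6 → 0.5 → 0.4 — 1 1/3 stops shorter (darker).
ISO: 1250 → 1000 → 800 → 640 → 500 → 400 → 320 — 2 stops dropped (darker).
Net so far: 4 2/3 stops darker. Aperture: f/10 → f/9 → f/8 → f/7.1 → f/6.3 → f/5.6 → f/5 → f/4.5 → f/4 → f/3.5 → f/3.2 → f/2.8 → f/2.5 → f/2.2 → f/2.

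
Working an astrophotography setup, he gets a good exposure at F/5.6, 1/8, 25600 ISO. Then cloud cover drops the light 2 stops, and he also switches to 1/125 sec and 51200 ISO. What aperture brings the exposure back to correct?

f/1.0

Scene light: 2 stops darker.
Shutter speed: 1/8 → 1/15 → 1/30 → 1/60 → 1/125 — 4 stops faster (darker).
ISO: 25600 → 51200 — 1 stop higher (brighter).
Net so far: 5 stops darker. Aperture: f/5.6 → f/4 → f/2.8 → f/2 → f/1.4 → f/1.0.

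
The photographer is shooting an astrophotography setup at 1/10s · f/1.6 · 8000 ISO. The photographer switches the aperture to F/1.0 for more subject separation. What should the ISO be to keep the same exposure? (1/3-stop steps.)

Aperture: f/1.6 → f/1.4 → f/1.2 → f/1.1 → f/1.0 — 1 1/3 stops larger aperture (brighter).
Need 1 1/3 stops darker from the ISO: 8000 → 6400 → 5000 → 4000 → 3200.

ISO 3200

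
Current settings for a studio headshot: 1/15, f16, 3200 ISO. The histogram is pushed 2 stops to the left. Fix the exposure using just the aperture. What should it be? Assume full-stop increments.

f/8

Underexposed by 2 stops → need 2 stops brighter.
Aperture: f/16 → f/11 → f/8.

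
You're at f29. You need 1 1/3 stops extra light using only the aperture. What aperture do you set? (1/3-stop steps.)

f/18

Aperture: f/29 → f/25 → f/22 → f/20 → f/18 — 1 1/3 stops larger aperture (brighter).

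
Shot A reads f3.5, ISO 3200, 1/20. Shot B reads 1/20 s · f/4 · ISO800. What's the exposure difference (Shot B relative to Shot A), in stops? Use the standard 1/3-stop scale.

2 1/3 stops darker

Aperture: f/3.5 → f/4 — 1/3 stop narrower (darker).
Shutter speed: unchanged.
ISO: 3200 → 2500 → 2000 → 1600 → 1250 → 1000 → 800 — 2 stops lower (darker).
Net: −1/3 −2 = −2 1/3 stops.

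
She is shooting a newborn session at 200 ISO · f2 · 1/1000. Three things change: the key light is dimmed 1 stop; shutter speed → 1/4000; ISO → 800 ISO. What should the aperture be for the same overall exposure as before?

Scene light: 1 stop darker.
Shutter speed: 1/1000 → 1/2000 → 1/4000 — 2 stops faster (darker).
ISO: 200 → 400 → 800 — 2 stops raised (brighter).
Net so far: 1 stop darker. Aperture: f/2 → f/1.4.

f/1.4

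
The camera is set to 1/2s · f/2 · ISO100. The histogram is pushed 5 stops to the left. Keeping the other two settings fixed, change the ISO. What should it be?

Underexposed by 5 stops → need 5 stops brighter.
ISO: 100 → 200 → 400 → 800 → 1600 → 3200.

ISO 3200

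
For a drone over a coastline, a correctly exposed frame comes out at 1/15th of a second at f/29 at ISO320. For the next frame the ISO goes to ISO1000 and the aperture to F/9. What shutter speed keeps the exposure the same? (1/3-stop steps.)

1/500s

ISO: 320 → 400 → 500 → 640 → 800 → 1000 — 1 2/3 stops higher (brighter).
Aperture: f/29 → f/25 → f/22 → f/20 → f/18 → f/16 → f/14 → f/13 → f/11 → f/10 → f/9 — 3 1/3 stops wider (brighter).
Net change so far: 5 stops brighter. Offset with the shutter speed: 1/15 → 1/20 → 1/25 → 1/30 → 1/40 → 1/50 → 1/60 → 1/80 → 1/100 → 1/125 → 1/160 → 1/200 → 1/250 → 1/320 → 1/400 → 1/500.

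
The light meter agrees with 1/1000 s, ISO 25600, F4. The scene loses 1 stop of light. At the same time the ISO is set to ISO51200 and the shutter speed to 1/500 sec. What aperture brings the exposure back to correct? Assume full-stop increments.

Scene light: 1 stop darker.
ISO: 25600 → 51200 — 1 stop higher (brighter).
Shutter speed: 1/1000 → 1/500 — 1 stop slower (brighter).
Net so far: 1 stop brighter. Aperture: f/4 → f/5.6.

f/5.6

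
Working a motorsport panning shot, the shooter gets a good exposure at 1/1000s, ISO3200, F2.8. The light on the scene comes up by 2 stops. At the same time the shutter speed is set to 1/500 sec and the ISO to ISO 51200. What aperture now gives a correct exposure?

f/32

Scene light: 2 stops brighter.
Shutter speed: 1/1000 → 1/500 — 1 stop slower (brighter).
ISO: 3200 → 6400 → 12800 → 25600 → 51200 — 4 stops higher (brighter).
Net so far: 7 stops brighter. Aperture: f/2.8 → f/4 → f/5.6 → f/8 → f/11 → f/16 → f/22 → f/32.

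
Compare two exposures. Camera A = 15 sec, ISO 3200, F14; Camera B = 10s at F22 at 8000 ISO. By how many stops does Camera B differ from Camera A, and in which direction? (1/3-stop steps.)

2/3 stop darker

Aperture: f/14 → f/16 → f/18 → f/20 → f/22 — 1 1/3 stops narrower (darker).
Shutter speed: 15 → 13 → 10 — 2/3 stop shorter (darker).
ISO: 3200 → 4000 → 5000 → 6400 → 8000 — 1 1/3 stops raised (brighter).
Net: −1 1/3 −2/3 +1 1/3 = −2/3 stops.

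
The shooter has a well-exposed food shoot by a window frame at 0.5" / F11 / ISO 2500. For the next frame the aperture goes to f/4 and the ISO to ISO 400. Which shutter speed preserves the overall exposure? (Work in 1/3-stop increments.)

Aperture: f/11 → f/10 → f/9 → f/8 → f/7.1 → f/6.3 → f/5.6 → f/5 → f/4.5 → f/4 — 3 stops larger aperture (brighter).
ISO: 2500 → 2000 → 1600 → 1250 → 1000 → 800 → 640 → 500 → 400 — 2 2/3 stops dropped (darker).
Net change so far: 1/3 stop brighter. Offset with the shutter speed: 0.5 → 0.4.

0.4 s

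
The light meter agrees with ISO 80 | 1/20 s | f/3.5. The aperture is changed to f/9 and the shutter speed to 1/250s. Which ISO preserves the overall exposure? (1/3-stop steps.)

ISO 6400

Aperture: f/3.5 → f/4 → f/4.5 → f/5 → f/5.6 → f/6.3 → f/7.1 → f/8 → f/9 — 2 2/3 stops stopped down (darker).
Shutter speed: 1/20 → 1/25 → 1/30 → 1/40 → 1/50 → 1/60 → 1/80 → 1/100 → 1/125 → 1/160 → 1/200 → 1/250 — 3 2/3 stops faster (darker).
Net change so far: 6 1/3 stops darker. Offset with the ISO: 80 → 100 → 125 → 160 → 200 → 250 → 320 → 400 → 500 → 640 → 800 → 1000 → 1250 → 1600 → 2000 → 2500 → 3200 → 4000 → 5000 → 6400.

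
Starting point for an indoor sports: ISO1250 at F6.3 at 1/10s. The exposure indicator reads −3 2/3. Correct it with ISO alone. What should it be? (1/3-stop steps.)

ISO 16000

Underexposed by 3 2/3 stops → need 3 2/3 stops brighter.
ISO: 1250 → 1600 → 2000 → 2500 → 3200 → 4000 → 5000 → 6400 → 8000 → 10000 → 12800 → 16000.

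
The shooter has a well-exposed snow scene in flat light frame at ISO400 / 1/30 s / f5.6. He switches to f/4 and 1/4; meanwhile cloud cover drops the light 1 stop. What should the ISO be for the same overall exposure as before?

Scene light: 1 stop darker.
Aperture: f/5.6 → f/4 — 1 stop larger aperture (brighter).
Shutter speed: 1/30 → 1/15 → 1/8 → 1/4 — 3 stops longer (brighter).
Net so far: 3 stops brighter. ISO: 400 → 200 → 100 → 50.

ISO 50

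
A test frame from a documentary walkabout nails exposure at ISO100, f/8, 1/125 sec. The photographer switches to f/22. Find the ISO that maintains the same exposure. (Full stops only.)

ISO 800

Aperture: f/8 → f/11 → f/16 → f/22 — 3 stops stopped down (darker).
Need 3 stops brighter from the ISO: 100 → 200 → 400 → 800.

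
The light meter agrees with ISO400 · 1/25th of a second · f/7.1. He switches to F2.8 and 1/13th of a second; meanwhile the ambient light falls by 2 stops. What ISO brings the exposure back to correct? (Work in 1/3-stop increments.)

ISO 125

Scene light: 2 stops darker.
Aperture: f/7.1 → f/6.3 → f/5.6 → f/5 → f/4.5 → f/4 → f/3.5 → f/3.2 → f/2.8 — 2 2/3 stops opened up (brighter).
Shutter speed: 1/25 → 1/20 → 1/15 → 1/13 — 1 stop longer (brighter).
Net so far: 1 2/3 stops brighter. ISO: 400 → 320 → 250 → 200 → 160 → 125.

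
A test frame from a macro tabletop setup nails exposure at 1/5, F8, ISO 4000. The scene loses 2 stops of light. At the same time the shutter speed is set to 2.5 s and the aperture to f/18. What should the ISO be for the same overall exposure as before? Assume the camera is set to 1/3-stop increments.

ISO 6400

Scene light: 2 stops darker.
Shutter speed: 1/5 → 1/4 → 0.3 → 0.4 → 0.5 → 0.6 → 0.8 → 1 → 1.3 → 1.6 → 2 → 2.5 — 3 2/3 stops longer (brighter).
Aperture: f/8 → f/9 → f/10 → f/11 → f/13 → f/14 → f/16 → f/18 — 2 1/3 stops stopped down (darker).
Net so far: 2/3 stop darker. ISO: 4000 → 5000 → 6400.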